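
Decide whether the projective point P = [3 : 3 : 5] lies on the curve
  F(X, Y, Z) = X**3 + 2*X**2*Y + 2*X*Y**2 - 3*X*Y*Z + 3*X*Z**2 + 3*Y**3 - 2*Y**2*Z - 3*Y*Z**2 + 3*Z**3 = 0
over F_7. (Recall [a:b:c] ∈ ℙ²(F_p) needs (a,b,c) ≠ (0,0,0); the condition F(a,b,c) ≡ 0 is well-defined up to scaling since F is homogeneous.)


F(3,3,5) ≡ 2 (mod 7); P is NOT on the curve.

Evaluate F(3, 3, 5) term-by-term (mod 7).
  X**3 ↦ 1·27·1·1 = 27
  2*X**2*Y ↦ 2·9·3·1 = 54
  2*X*Y**2 ↦ 2·3·9·1 = 54
  -3*X*Y*Z ↦ -3·3·3·5 = -135
  3*X*Z**2 ↦ 3·3·1·25 = 225
  3*Y**3 ↦ 3·1·27·1 = 81
  -2*Y**2*Z ↦ -2·1·9·5 = -90
  -3*Y*Z**2 ↦ -3·1·3·25 = -225
  3*Z**3 ↦ 3·1·1·125 = 375
Sum: F(3, 3, 5) = (27) + (54) + (54) + (-135) + (225) + (81) + (-90) + (-225) + (375) = 366.
Reducing mod 7: 366 ≡ 2 (mod 7).
Since F(a, b, c) ≡ 2 ≠ 0 (mod 7), P does NOT lie on the curve.


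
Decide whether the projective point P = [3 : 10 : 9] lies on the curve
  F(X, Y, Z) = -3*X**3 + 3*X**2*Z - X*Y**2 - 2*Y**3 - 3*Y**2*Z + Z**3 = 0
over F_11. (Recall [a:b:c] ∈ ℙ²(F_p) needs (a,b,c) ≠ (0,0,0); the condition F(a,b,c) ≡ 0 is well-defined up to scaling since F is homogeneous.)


F(3,10,9) ≡ 5 (mod 11); P is NOT on the curve.

Evaluate F(3, 10, 9) term-by-term (mod 11).
  -3*X**3 ↦ -3·27·1·1 = -81
  3*X**2*Z ↦ 3·9·1·9 = 243
  -X*Y**2 ↦ -1·3·100·1 = -300
  -2*Y**3 ↦ -2·1·1000·1 = -2000
  -3*Y**2*Z ↦ -3·1·100·9 = -2700
  Z**3 ↦ 1·1·1·729 = 729
Sum: F(3, 10, 9) = (-81) + (243) + (-300) + (-2000) + (-2700) + (729) = -4109.
Reducing mod 11: -4109 ≡ 5 (mod 11).
Since F(a, b, c) ≡ 5 ≠ 0 (mod 11), P does NOT lie on the curve.


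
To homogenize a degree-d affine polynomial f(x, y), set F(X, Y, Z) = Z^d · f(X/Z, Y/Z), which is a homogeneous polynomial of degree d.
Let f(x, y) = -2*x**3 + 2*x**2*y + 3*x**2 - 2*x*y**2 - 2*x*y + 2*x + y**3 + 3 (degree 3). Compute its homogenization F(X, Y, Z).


F(X, Y, Z) = -2*X**3 + 2*X**2*Y + 3*X**2*Z - 2*X*Y**2 - 2*X*Y*Z + 2*X*Z**2 + Y**3 + 3*Z**3

deg(f) = 3.
Substitute x = X/Z, y = Y/Z into f, then multiply by Z^3.
  monomial -2·x^3·y^0 ↦ -2·X^3·Y^0·Z^0.
  monomial 2·x^2·y^1 ↦ 2·X^2·Y^1·Z^0.
  monomial 3·x^2·y^0 ↦ 3·X^2·Y^0·Z^1.
  monomial -2·x^1·y^2 ↦ -2·X^1·Y^2·Z^0.
  monomial -2·x^1·y^1 ↦ -2·X^1·Y^1·Z^1.
  monomial 2·x^1·y^0 ↦ 2·X^1·Y^0·Z^2.
  monomial 1·x^0·y^3 ↦ 1·X^0·Y^3·Z^0.
  monomial 3·x^0·y^0 ↦ 3·X^0·Y^0·Z^3.
Collecting: F(X, Y, Z) = -2*X**3 + 2*X**2*Y + 3*X**2*Z - 2*X*Y**2 - 2*X*Y*Z + 2*X*Z**2 + Y**3 + 3*Z**3.


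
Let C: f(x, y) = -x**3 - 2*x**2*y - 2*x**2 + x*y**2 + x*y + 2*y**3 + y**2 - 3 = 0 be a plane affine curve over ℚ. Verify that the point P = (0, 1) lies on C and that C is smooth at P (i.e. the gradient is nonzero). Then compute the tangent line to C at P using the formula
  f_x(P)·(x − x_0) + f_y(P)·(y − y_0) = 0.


Tangent line at P: 2*x + 8*y - 8 = 0.

Step 1: f(0, 1) = 0, so P lies on C.
Step 2: partial derivatives
  f_x(x, y) = -3*x**2 - 4*x*y - 4*x + y**2 + y, f_y(x, y) = -2*x**2 + 2*x*y + x + 6*y**2 + 2*y.
  f_x(P) = 2, f_y(P) = 8 (gradient nonzero, so P is smooth).
Step 3: tangent line at P: 2·(x − 0) + 8·(y − 1) = 0.
Expanding: 2*x + 8*y - 8 = 0.


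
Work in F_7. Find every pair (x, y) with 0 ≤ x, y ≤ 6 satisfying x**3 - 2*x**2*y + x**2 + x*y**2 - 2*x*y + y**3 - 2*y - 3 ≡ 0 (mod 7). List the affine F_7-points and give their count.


Affine F_7-points: {(0, 5), (1, 5), (2, 4), (4, 0), (4, 3), (5, 0), (5, 1)}; count = 7.

For each of the 49 pairs (x, y) ∈ F_7², evaluate f(x, y) mod 7. Record the zeros.
  x = 0: [0↦4, 1↦3, 2↦1, 3↦4, 4↦4, 5↦0, 6↦5]  zeros at y ∈ {5}
  x = 1: [0↦6, 1↦2, 2↦6, 3↦3, 4↦6, 5↦0, 6↦5]  zeros at y ∈ {5}
  x = 2: [0↦2, 1↦5, 2↦4, 3↦5, 4↦0, 5↦2, 6↦3]  zeros at y ∈ {4}
  x = 3: [0↦5, 1↦4, 2↦1, 3↦2, 4↦6, 5↦5, 6↦5]  zeros at y ∈ ∅
  x = 4: [0↦0, 1↦5, 2↦3, 3↦0, 4↦2, 5↦1, 6↦3]  zeros at y ∈ {0, 3}
  x = 5: [0↦0, 1↦0, 2↦2, 3↦5, 4↦1, 5↦3, 6↦3]  zeros at y ∈ {0, 1}
  x = 6: [0↦4, 1↦2, 2↦4, 3↦2, 4↦2, 5↦3, 6↦4]  zeros at y ∈ ∅
Collecting zeros: affine points = {(0, 5), (1, 5), (2, 4), (4, 0), (4, 3), (5, 0), (5, 1)}.
Total count |C(F_7)_aff| = 7.


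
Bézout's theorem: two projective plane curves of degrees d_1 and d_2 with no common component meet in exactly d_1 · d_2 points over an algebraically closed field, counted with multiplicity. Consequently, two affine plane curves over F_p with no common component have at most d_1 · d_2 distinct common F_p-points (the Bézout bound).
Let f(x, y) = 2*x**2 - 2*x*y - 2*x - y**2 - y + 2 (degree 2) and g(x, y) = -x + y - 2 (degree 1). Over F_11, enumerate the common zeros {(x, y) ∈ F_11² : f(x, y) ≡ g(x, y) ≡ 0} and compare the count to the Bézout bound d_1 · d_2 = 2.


Common zeros: ∅; count = 0; Bézout bound = 2.

deg(f) = 2, deg(g) = 1, so Bézout bound = 2.
Scan x ∈ F_11. For each x, list the y ∈ F_11 with f(x, y) ≡ 0 and those with g(x, y) ≡ 0 (mod 11); the common zeros in that column are the intersection.
  x = 0: f ≡ 0 at y ∈ {1, 9}; g ≡ 0 at y ∈ {2}; common: ∅.
  x = 1: f ≡ 0 at y ∈ ∅; g ≡ 0 at y ∈ {3}; common: ∅.
  x = 2: f ≡ 0 at y ∈ {1, 5}; g ≡ 0 at y ∈ {4}; common: ∅.
  x = 3: f ≡ 0 at y ∈ ∅; g ≡ 0 at y ∈ {5}; common: ∅.
  x = 4: f ≡ 0 at y ∈ {5, 8}; g ≡ 0 at y ∈ {6}; common: ∅.
  x = 5: f ≡ 0 at y ∈ {3, 8}; g ≡ 0 at y ∈ {7}; common: ∅.
  x = 6: f ≡ 0 at y ∈ ∅; g ≡ 0 at y ∈ {8}; common: ∅.
  x = 7: f ≡ 0 at y ∈ ∅; g ≡ 0 at y ∈ {9}; common: ∅.
  x = 8: f ≡ 0 at y ∈ ∅; g ≡ 0 at y ∈ {10}; common: ∅.
  x = 9: f ≡ 0 at y ∈ ∅; g ≡ 0 at y ∈ {0}; common: ∅.
  x = 10: f ≡ 0 at y ∈ {3, 9}; g ≡ 0 at y ∈ {1}; common: ∅.
Collecting: common zeros = ∅, so the count is 0.
Comparison with the Bézout bound: 0 ≤ 2 = deg(f)·deg(g), as expected for curves with no common component (the affine F_11-count falls short of the bound because intersections may lie at infinity, over extension fields, or carry multiplicity).


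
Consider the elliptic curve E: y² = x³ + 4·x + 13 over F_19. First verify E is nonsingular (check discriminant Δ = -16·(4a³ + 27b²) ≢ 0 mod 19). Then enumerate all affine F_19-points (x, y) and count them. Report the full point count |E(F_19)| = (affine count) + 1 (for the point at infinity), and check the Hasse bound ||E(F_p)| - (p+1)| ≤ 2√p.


Affine points = {(4, 6), (4, 13), (5, 5), (5, 14), (6, 5), (6, 14), (7, 2), (7, 17), (8, 5), (8, 14), (11, 1), (11, 18), (13, 1), (13, 18), (14, 1), (14, 18), (15, 3), (15, 16), (17, 4), (17, 15)}; affine count = 20; |E(F_19)| = 21.

Discriminant check: Δ ∝ 4a³ + 27b² = 4·4³ + 27·13² = 4·64 + 27·169 ≡ 12 (mod 19). Nonzero ⇒ E is nonsingular.
For each x ∈ F_19, compute rhs = x³ + 4·x + 13 mod 19, then count y ∈ F_19 with y² ≡ rhs.
  x = 0: rhs = 13, matching y values: none (0 points).
  x = 1: rhs = 18, matching y values: none (0 points).
  x = 2: rhs = 10, matching y values: none (0 points).
  x = 3: rhs = 14, matching y values: none (0 points).
  x = 4: rhs = 17, matching y values: 6, 13 (2 points).
  x = 5: rhs = 6, matching y values: 5, 14 (2 points).
  x = 6: rhs = 6, matching y values: 5, 14 (2 points).
  x = 7: rhs = 4, matching y values: 2, 17 (2 points).
  x = 8: rhs = 6, matching y values: 5, 14 (2 points).
  x = 9: rhs = 18, matching y values: none (0 points).
  x = 10: rhs = 8, matching y values: none (0 points).
  x = 11: rhs = 1, matching y values: 1, 18 (2 points).
  x = 12: rhs = 3, matching y values: none (0 points).
  x = 13: rhs = 1, matching y values: 1, 18 (2 points).
  x = 14: rhs = 1, matching y values: 1, 18 (2 points).
  x = 15: rhs = 9, matching y values: 3, 16 (2 points).
  x = 16: rhs = 12, matching y values: none (0 points).
  x = 17: rhs = 16, matching y values: 4, 15 (2 points).
  x = 18: rhs = 8, matching y values: none (0 points).
Total affine count: 20.
Full point count |E(F_19)| = 20 + 1 = 21.
Hasse bound: |21 − (19+1)| = |1| = 1 ≤ 2√19 ≈ 8.7178 ✓.


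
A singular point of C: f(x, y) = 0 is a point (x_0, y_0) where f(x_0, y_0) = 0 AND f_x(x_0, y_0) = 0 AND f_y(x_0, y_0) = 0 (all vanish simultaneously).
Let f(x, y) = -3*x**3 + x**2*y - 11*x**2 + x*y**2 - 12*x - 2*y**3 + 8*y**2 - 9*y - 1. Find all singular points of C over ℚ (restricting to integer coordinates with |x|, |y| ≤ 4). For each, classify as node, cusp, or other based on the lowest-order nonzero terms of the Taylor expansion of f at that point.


Singular points: {(-1, 1)}; classification: node.

Compute partial derivatives:
  f_x = -9*x**2 + 2*x*y - 22*x + y**2 - 12.
  f_y = x**2 + 2*x*y - 6*y**2 + 16*y - 9.
Scan x_0 ∈ {−4, ..., 4}. For each x_0, f_y(x_0, y) is a polynomial in y; find its integer roots y ∈ {−4, ..., 4}, then test f_x and f at those candidates.
  x = -4: f_y(-4, y) = -6*y**2 + 8*y + 7; no integer root y with |y| ≤ 4.
  x = -3: f_y(-3, y) = -6*y**2 + 10*y; vanishes at y ∈ {0}. (-3, 0): f_x = -27 ≠ 0.
  x = -2: f_y(-2, y) = -6*y**2 + 12*y - 5; no integer root y with |y| ≤ 4.
  x = -1: f_y(-1, y) = -6*y**2 + 14*y - 8; vanishes at y ∈ {1}. (-1, 1): f_x = 0, f = 0 — SINGULAR.
  x = 0: f_y(0, y) = -6*y**2 + 16*y - 9; no integer root y with |y| ≤ 4.
  x = 1: f_y(1, y) = -6*y**2 + 18*y - 8; no integer root y with |y| ≤ 4.
  x = 2: f_y(2, y) = -6*y**2 + 20*y - 5; no integer root y with |y| ≤ 4.
  x = 3: f_y(3, y) = -6*y**2 + 22*y; vanishes at y ∈ {0}. (3, 0): f_x = -159 ≠ 0.
  x = 4: f_y(4, y) = -6*y**2 + 24*y + 7; no integer root y with |y| ≤ 4.
Only singular point on the grid: (-1, 1).
Classify: substitute x = -1 + u, y = 1 + v and expand: f = -3*u**3 + u**2*v - u**2 + u*v**2 - 2*v**3 + v**2.
No constant or linear terms (consistent with a singular point). Quadratic part: -u**2 + v**2. Cubic part: -3*u**3 + u**2*v + u*v**2 - 2*v**3.
The quadratic part v**2 - u**2 = (v − u)(v + u) splits into two distinct linear factors, so there are two distinct tangent lines y − 1 = ±(x − -1) — this is a node (ordinary double point).
Classification: node.


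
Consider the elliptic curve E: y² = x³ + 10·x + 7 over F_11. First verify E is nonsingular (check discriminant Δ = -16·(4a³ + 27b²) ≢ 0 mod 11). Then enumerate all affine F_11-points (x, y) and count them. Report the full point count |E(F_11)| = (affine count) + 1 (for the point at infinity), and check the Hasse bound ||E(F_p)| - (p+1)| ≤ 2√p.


Affine points = {(3, 3), (3, 8), (4, 1), (4, 10), (8, 4), (8, 7), (9, 1), (9, 10)}; affine count = 8; |E(F_11)| = 9.

Discriminant check: Δ ∝ 4a³ + 27b² = 4·10³ + 27·7² = 4·1000 + 27·49 ≡ 10 (mod 11). Nonzero ⇒ E is nonsingular.
For each x ∈ F_11, compute rhs = x³ + 10·x + 7 mod 11, then count y ∈ F_11 with y² ≡ rhs.
  x = 0: rhs = 7, matching y values: none (0 points).
  x = 1: rhs = 7, matching y values: none (0 points).
  x = 2: rhs = 2, matching y values: none (0 points).
  x = 3: rhs = 9, matching y values: 3, 8 (2 points).
  x = 4: rhs = 1, matching y values: 1, 10 (2 points).
  x = 5: rhs = 6, matching y values: none (0 points).
  x = 6: rhs = 8, matching y values: none (0 points).
  x = 7: rhs = 2, matching y values: none (0 points).
  x = 8: rhs = 5, matching y values: 4, 7 (2 points).
  x = 9: rhs = 1, matching y values: 1, 10 (2 points).
  x = 10: rhs = 7, matching y values: none (0 points).
Total affine count: 8.
Full point count |E(F_11)| = 8 + 1 = 9.
Hasse bound: |9 − (11+1)| = |-3| = 3 ≤ 2√11 ≈ 6.6332 ✓.


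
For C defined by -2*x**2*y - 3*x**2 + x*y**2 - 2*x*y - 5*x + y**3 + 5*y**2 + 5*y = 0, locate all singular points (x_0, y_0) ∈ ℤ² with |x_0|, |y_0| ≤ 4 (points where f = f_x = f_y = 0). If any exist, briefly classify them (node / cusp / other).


Singular points: {(-1, -1)}; classification: node.

Compute partial derivatives:
  f_x = -4*x*y - 6*x + y**2 - 2*y - 5.
  f_y = -2*x**2 + 2*x*y - 2*x + 3*y**2 + 10*y + 5.
Scan x_0 ∈ {−4, ..., 4}. For each x_0, f_y(x_0, y) is a polynomial in y; find its integer roots y ∈ {−4, ..., 4}, then test f_x and f at those candidates.
  x = -4: f_y(-4, y) = 3*y**2 + 2*y - 19; no integer root y with |y| ≤ 4.
  x = -3: f_y(-3, y) = 3*y**2 + 4*y - 7; vanishes at y ∈ {1}. (-3, 1): f_x = 24 ≠ 0.
  x = -2: f_y(-2, y) = 3*y**2 + 6*y + 1; no integer root y with |y| ≤ 4.
  x = -1: f_y(-1, y) = 3*y**2 + 8*y + 5; vanishes at y ∈ {-1}. (-1, -1): f_x = 0, f = 0 — SINGULAR.
  x = 0: f_y(0, y) = 3*y**2 + 10*y + 5; no integer root y with |y| ≤ 4.
  x = 1: f_y(1, y) = 3*y**2 + 12*y + 1; no integer root y with |y| ≤ 4.
  x = 2: f_y(2, y) = 3*y**2 + 14*y - 7; no integer root y with |y| ≤ 4.
  x = 3: f_y(3, y) = 3*y**2 + 16*y - 19; vanishes at y ∈ {1}. (3, 1): f_x = -36 ≠ 0.
  x = 4: f_y(4, y) = 3*y**2 + 18*y - 35; no integer root y with |y| ≤ 4.
Only singular point on the grid: (-1, -1).
Classify: substitute x = -1 + u, y = -1 + v and expand: f = -2*u**2*v - u**2 + u*v**2 + v**3 + v**2.
No constant or linear terms (consistent with a singular point). Quadratic part: -u**2 + v**2. Cubic part: -2*u**2*v + u*v**2 + v**3.
The quadratic part v**2 - u**2 = (v − u)(v + u) splits into two distinct linear factors, so there are two distinct tangent lines y − -1 = ±(x − -1) — this is a node (ordinary double point).
Classification: node.


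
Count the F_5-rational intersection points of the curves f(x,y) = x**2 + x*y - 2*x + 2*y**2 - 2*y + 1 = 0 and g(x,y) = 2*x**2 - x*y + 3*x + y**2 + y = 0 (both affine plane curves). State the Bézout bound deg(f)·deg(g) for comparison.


Common zeros: {(0, 4), (1, 0), (3, 3), (3, 4)}; count = 4; Bézout bound = 4.

deg(f) = 2, deg(g) = 2, so Bézout bound = 4.
Scan x ∈ F_5. For each x, list the y ∈ F_5 with f(x, y) ≡ 0 and those with g(x, y) ≡ 0 (mod 5); the common zeros in that column are the intersection.
  x = 0: f ≡ 0 at y ∈ {2, 4}; g ≡ 0 at y ∈ {0, 4}; common: {4}.
  x = 1: f ≡ 0 at y ∈ {0, 3}; g ≡ 0 at y ∈ {0}; common: {0}.
  x = 2: f ≡ 0 at y ∈ ∅; g ≡ 0 at y ∈ {3}; common: ∅.
  x = 3: f ≡ 0 at y ∈ {3, 4}; g ≡ 0 at y ∈ {3, 4}; common: {3, 4}.
  x = 4: f ≡ 0 at y ∈ ∅; g ≡ 0 at y ∈ ∅; common: ∅.
Collecting: common zeros = {(0, 4), (1, 0), (3, 3), (3, 4)}, so the count is 4.
Comparison with the Bézout bound: 4 ≤ 4 = deg(f)·deg(g), as expected for curves with no common component (the bound is attained).


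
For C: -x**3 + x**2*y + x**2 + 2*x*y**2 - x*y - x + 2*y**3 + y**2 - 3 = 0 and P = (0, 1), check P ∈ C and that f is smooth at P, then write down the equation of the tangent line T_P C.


Tangent line at P: 8*y - 8 = 0.

Step 1: f(0, 1) = 0, so P lies on C.
Step 2: partial derivatives
  f_x(x, y) = -3*x**2 + 2*x*y + 2*x + 2*y**2 - y - 1, f_y(x, y) = x**2 + 4*x*y - x + 6*y**2 + 2*y.
  f_x(P) = 0, f_y(P) = 8 (gradient nonzero, so P is smooth).
Step 3: tangent line at P: 0·(x − 0) + 8·(y − 1) = 0.
Expanding: 8*y - 8 = 0.


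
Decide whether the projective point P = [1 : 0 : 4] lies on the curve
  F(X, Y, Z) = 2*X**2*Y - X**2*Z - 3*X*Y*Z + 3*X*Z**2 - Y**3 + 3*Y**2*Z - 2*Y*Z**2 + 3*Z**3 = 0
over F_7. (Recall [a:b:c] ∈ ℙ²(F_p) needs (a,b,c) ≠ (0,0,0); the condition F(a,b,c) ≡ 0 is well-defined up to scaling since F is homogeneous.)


F(1,0,4) ≡ 5 (mod 7); P is NOT on the curve.

Evaluate F(1, 0, 4) term-by-term (mod 7).
  2*X**2*Y ↦ 2·1·0·1 = 0
  -X**2*Z ↦ -1·1·1·4 = -4
  -3*X*Y*Z ↦ -3·1·0·4 = 0
  3*X*Z**2 ↦ 3·1·1·16 = 48
  -Y**3 ↦ -1·1·0·1 = 0
  3*Y**2*Z ↦ 3·1·0·4 = 0
  -2*Y*Z**2 ↦ -2·1·0·16 = 0
  3*Z**3 ↦ 3·1·1·64 = 192
Sum: F(1, 0, 4) = (0) + (-4) + (0) + (48) + (0) + (0) + (0) + (192) = 236.
Reducing mod 7: 236 ≡ 5 (mod 7).
Since F(a, b, c) ≡ 5 ≠ 0 (mod 7), P does NOT lie on the curve.


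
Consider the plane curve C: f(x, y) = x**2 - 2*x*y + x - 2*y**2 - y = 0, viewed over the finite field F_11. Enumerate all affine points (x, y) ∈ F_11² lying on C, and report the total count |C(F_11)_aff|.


Affine F_11-points: {(0, 0), (0, 5), (1, 6), (1, 9), (5, 2), (5, 9), (9, 2), (9, 5), (10, 0), (10, 6)}; count = 10.

For each of the 121 pairs (x, y) ∈ F_11², evaluate f(x, y) mod 11. Record the zeros.
  x = 0: [0↦0, 1↦8, 2↦1, 3↦1, 4↦8, 5↦0, 6↦10, 7↦5, 8↦7, 9↦5, 10↦10]  zeros at y ∈ {0, 5}
  x = 1: [0↦2, 1↦8, 2↦10, 3↦8, 4↦2, 5↦3, 6↦0, 7↦4, 8↦4, 9↦0, 10↦3]  zeros at y ∈ {6, 9}
  x = 2: [0↦6, 1↦10, 2↦10, 3↦6, 4↦9, 5↦8, 6↦3, 7↦5, 8↦3, 9↦8, 10↦9]  zeros at y ∈ ∅
  x = 3: [0↦1, 1↦3, 2↦1, 3↦6, 4↦7, 5↦4, 6↦8, 7↦8, 8↦4, 9↦7, 10↦6]  zeros at y ∈ ∅
  x = 4: [0↦9, 1↦9, 2↦5, 3↦8, 4↦7, 5↦2, 6↦4, 7↦2, 8↦7, 9↦8, 10↦5]  zeros at y ∈ ∅
  x = 5: [0↦8, 1↦6, 2↦0, 3↦1, 4↦9, 5↦2, 6↦2, 7↦9, 8↦1, 9↦0, 10↦6]  zeros at y ∈ {2, 9}
  x = 6: [0↦9, 1↦5, 2↦8, 3↦7, 4↦2, 5↦4, 6↦2, 7↦7, 8↦8, 9↦5, 10↦9]  zeros at y ∈ ∅
  x = 7: [0↦1, 1↦6, 2↦7, 3↦4, 4↦8, 5↦8, 6↦4, 7↦7, 8↦6, 9↦1, 10↦3]  zeros at y ∈ ∅
  x = 8: [0↦6, 1↦9, 2↦8, 3↦3, 4↦5, 5↦3, 6↦8, 7↦9, 8↦6, 9↦10, 10↦10]  zeros at y ∈ ∅
  x = 9: [0↦2, 1↦3, 2↦0, 3↦4, 4↦4, 5↦0, 6↦3, 7↦2, 8↦8, 9↦10, 10↦8]  zeros at y ∈ {2, 5}
  x = 10: [0↦0, 1↦10, 2↦5, 3↦7, 4↦5, 5↦10, 6↦0, 7↦8, 8↦1, 9↦1, 10↦8]  zeros at y ∈ {0, 6}
Collecting zeros: affine points = {(0, 0), (0, 5), (1, 6), (1, 9), (5, 2), (5, 9), (9, 2), (9, 5), (10, 0), (10, 6)}.
Total count |C(F_11)_aff| = 10.


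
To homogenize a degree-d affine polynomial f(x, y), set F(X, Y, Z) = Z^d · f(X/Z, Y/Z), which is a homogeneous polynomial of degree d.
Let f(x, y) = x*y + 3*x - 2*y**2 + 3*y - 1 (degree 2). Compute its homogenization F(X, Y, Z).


F(X, Y, Z) = X*Y + 3*X*Z - 2*Y**2 + 3*Y*Z - Z**2

deg(f) = 2.
Substitute x = X/Z, y = Y/Z into f, then multiply by Z^2.
  monomial 1·x^1·y^1 ↦ 1·X^1·Y^1·Z^0.
  monomial 3·x^1·y^0 ↦ 3·X^1·Y^0·Z^1.
  monomial -2·x^0·y^2 ↦ -2·X^0·Y^2·Z^0.
  monomial 3·x^0·y^1 ↦ 3·X^0·Y^1·Z^1.
  monomial -1·x^0·y^0 ↦ -1·X^0·Y^0·Z^2.
Collecting: F(X, Y, Z) = X*Y + 3*X*Z - 2*Y**2 + 3*Y*Z - Z**2.


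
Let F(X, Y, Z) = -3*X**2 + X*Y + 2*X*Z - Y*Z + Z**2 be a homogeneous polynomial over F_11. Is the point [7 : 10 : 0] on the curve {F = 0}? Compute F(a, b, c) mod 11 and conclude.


F(7,10,0) ≡ 0 (mod 11); P is on the curve.

Evaluate F(7, 10, 0) term-by-term (mod 11).
  -3*X**2 ↦ -3·49·1·1 = -147
  X*Y ↦ 1·7·10·1 = 70
  2*X*Z ↦ 2·7·1·0 = 0
  -Y*Z ↦ -1·1·10·0 = 0
  Z**2 ↦ 1·1·1·0 = 0
Sum: F(7, 10, 0) = (-147) + (70) + (0) + (0) + (0) = -77.
Reducing mod 11: -77 ≡ 0 (mod 11).
Since F(a, b, c) ≡ 0 (mod 11), P lies on the curve.


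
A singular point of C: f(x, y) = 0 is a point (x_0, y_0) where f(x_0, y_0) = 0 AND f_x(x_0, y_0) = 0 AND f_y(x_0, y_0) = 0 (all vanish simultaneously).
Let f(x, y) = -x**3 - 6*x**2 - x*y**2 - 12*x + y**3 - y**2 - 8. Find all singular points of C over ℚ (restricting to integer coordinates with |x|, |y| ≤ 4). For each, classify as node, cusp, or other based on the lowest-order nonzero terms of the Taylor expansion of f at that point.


Singular points: {(-2, 0)}; classification: cusp.

Compute partial derivatives:
  f_x = -3*x**2 - 12*x - y**2 - 12.
  f_y = -2*x*y + 3*y**2 - 2*y.
Scan x_0 ∈ {−4, ..., 4}. For each x_0, f_y(x_0, y) is a polynomial in y; find its integer roots y ∈ {−4, ..., 4}, then test f_x and f at those candidates.
  x = -4: f_y(-4, y) = 3*y**2 + 6*y; vanishes at y ∈ {-2, 0}. (-4, -2): f_x = -16 ≠ 0; (-4, 0): f_x = -12 ≠ 0.
  x = -3: f_y(-3, y) = 3*y**2 + 4*y; vanishes at y ∈ {0}. (-3, 0): f_x = -3 ≠ 0.
  x = -2: f_y(-2, y) = 3*y**2 + 2*y; vanishes at y ∈ {0}. (-2, 0): f_x = 0, f = 0 — SINGULAR.
  x = -1: f_y(-1, y) = 3*y**2; vanishes at y ∈ {0}. (-1, 0): f_x = -3 ≠ 0.
  x = 0: f_y(0, y) = 3*y**2 - 2*y; vanishes at y ∈ {0}. (0, 0): f_x = -12 ≠ 0.
  x = 1: f_y(1, y) = 3*y**2 - 4*y; vanishes at y ∈ {0}. (1, 0): f_x = -27 ≠ 0.
  x = 2: f_y(2, y) = 3*y**2 - 6*y; vanishes at y ∈ {0, 2}. (2, 0): f_x = -48 ≠ 0; (2, 2): f_x = -52 ≠ 0.
  x = 3: f_y(3, y) = 3*y**2 - 8*y; vanishes at y ∈ {0}. (3, 0): f_x = -75 ≠ 0.
  x = 4: f_y(4, y) = 3*y**2 - 10*y; vanishes at y ∈ {0}. (4, 0): f_x = -108 ≠ 0.
Only singular point on the grid: (-2, 0).
Classify: substitute x = -2 + u, y = 0 + v and expand: f = -u**3 - u*v**2 + v**3 + v**2.
No constant or linear terms (consistent with a singular point). Quadratic part: v**2. Cubic part: -u**3 - u*v**2 + v**3.
The quadratic part v**2 is a perfect square, so there is a single (double) tangent line v = 0, i.e. y = 0. Restricting the cubic part to that line (v = 0) leaves -u**3 ≠ 0, so f is not divisible by v and the branch is v² ≈ u**3 to lowest order — this is a cusp.
Classification: cusp.


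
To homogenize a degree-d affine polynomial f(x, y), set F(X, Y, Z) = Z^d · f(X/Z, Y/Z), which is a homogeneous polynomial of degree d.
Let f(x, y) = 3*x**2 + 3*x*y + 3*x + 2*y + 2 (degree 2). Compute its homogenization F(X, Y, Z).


F(X, Y, Z) = 3*X**2 + 3*X*Y + 3*X*Z + 2*Y*Z + 2*Z**2

deg(f) = 2.
Substitute x = X/Z, y = Y/Z into f, then multiply by Z^2.
  monomial 3·x^2·y^0 ↦ 3·X^2·Y^0·Z^0.
  monomial 3·x^1·y^1 ↦ 3·X^1·Y^1·Z^0.
  monomial 3·x^1·y^0 ↦ 3·X^1·Y^0·Z^1.
  monomial 2·x^0·y^1 ↦ 2·X^0·Y^1·Z^1.
  monomial 2·x^0·y^0 ↦ 2·X^0·Y^0·Z^2.
Collecting: F(X, Y, Z) = 3*X**2 + 3*X*Y + 3*X*Z + 2*Y*Z + 2*Z**2.


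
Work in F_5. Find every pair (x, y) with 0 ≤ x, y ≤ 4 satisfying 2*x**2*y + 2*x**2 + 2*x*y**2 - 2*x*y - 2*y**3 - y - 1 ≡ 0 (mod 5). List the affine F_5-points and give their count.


Affine F_5-points: {(1, 1), (2, 4), (3, 3), (4, 1)}; count = 4.

For each of the 25 pairs (x, y) ∈ F_5², evaluate f(x, y) mod 5. Record the zeros.
  x = 0: [0↦4, 1↦1, 2↦1, 3↦2, 4↦2]  zeros at y ∈ ∅
  x = 1: [0↦1, 1↦0, 2↦1, 3↦2, 4↦1]  zeros at y ∈ {1}
  x = 2: [0↦2, 1↦2, 2↦3, 3↦3, 4↦0]  zeros at y ∈ {4}
  x = 3: [0↦2, 1↦2, 2↦2, 3↦0, 4↦4]  zeros at y ∈ {3}
  x = 4: [0↦1, 1↦0, 2↦3, 3↦3, 4↦3]  zeros at y ∈ {1}
Collecting zeros: affine points = {(1, 1), (2, 4), (3, 3), (4, 1)}.
Total count |C(F_5)_aff| = 4.


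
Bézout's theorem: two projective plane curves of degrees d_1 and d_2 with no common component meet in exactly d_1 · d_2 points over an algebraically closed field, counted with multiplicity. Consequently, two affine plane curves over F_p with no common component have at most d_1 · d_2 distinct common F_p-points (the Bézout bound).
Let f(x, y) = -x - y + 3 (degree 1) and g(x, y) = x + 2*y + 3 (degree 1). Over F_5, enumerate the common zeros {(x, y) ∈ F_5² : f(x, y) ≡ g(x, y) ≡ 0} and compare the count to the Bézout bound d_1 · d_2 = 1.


Common zeros: {(4, 4)}; count = 1; Bézout bound = 1.

deg(f) = 1, deg(g) = 1, so Bézout bound = 1.
Scan x ∈ F_5. For each x, list the y ∈ F_5 with f(x, y) ≡ 0 and those with g(x, y) ≡ 0 (mod 5); the common zeros in that column are the intersection.
  x = 0: f ≡ 0 at y ∈ {3}; g ≡ 0 at y ∈ {1}; common: ∅.
  x = 1: f ≡ 0 at y ∈ {2}; g ≡ 0 at y ∈ {3}; common: ∅.
  x = 2: f ≡ 0 at y ∈ {1}; g ≡ 0 at y ∈ {0}; common: ∅.
  x = 3: f ≡ 0 at y ∈ {0}; g ≡ 0 at y ∈ {2}; common: ∅.
  x = 4: f ≡ 0 at y ∈ {4}; g ≡ 0 at y ∈ {4}; common: {4}.
Collecting: common zeros = {(4, 4)}, so the count is 1.
Comparison with the Bézout bound: 1 ≤ 1 = deg(f)·deg(g), as expected for curves with no common component (the bound is attained).


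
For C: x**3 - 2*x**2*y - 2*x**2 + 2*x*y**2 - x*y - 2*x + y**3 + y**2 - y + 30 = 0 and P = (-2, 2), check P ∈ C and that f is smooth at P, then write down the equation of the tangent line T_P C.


Tangent line at P: 40*x - 7*y + 94 = 0.

Step 1: f(-2, 2) = 0, so P lies on C.
Step 2: partial derivatives
  f_x(x, y) = 3*x**2 - 4*x*y - 4*x + 2*y**2 - y - 2, f_y(x, y) = -2*x**2 + 4*x*y - x + 3*y**2 + 2*y - 1.
  f_x(P) = 40, f_y(P) = -7 (gradient nonzero, so P is smooth).
Step 3: tangent line at P: 40·(x − -2) + -7·(y − 2) = 0.
Expanding: 40*x - 7*y + 94 = 0.


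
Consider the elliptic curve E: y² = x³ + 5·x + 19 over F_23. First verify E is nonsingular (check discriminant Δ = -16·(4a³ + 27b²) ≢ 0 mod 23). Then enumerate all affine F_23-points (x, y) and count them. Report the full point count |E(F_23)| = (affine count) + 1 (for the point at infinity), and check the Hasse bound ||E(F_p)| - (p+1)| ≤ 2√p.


Affine points = {(1, 5), (1, 18), (5, 10), (5, 13), (6, 9), (6, 14), (7, 11), (7, 12), (11, 5), (11, 18), (12, 6), (12, 17), (13, 2), (13, 21), (14, 2), (14, 21), (16, 3), (16, 20), (17, 7), (17, 16), (19, 2), (19, 21), (20, 0), (21, 1), (21, 22), (22, 6), (22, 17)}; affine count = 27; |E(F_23)| = 28.

Discriminant check: Δ ∝ 4a³ + 27b² = 4·5³ + 27·19² = 4·125 + 27·361 ≡ 12 (mod 23). Nonzero ⇒ E is nonsingular.
For each x ∈ F_23, compute rhs = x³ + 5·x + 19 mod 23, then count y ∈ F_23 with y² ≡ rhs.
  x = 0: rhs = 19, matching y values: none (0 points).
  x = 1: rhs = 2, matching y values: 5, 18 (2 points).
  x = 2: rhs = 14, matching y values: none (0 points).
  x = 3: rhs = 15, matching y values: none (0 points).
  x = 4: rhs = 11, matching y values: none (0 points).
  x = 5: rhs = 8, matching y values: 10, 13 (2 points).
  x = 6: rhs = 12, matching y values: 9, 14 (2 points).
  x = 7: rhs = 6, matching y values: 11, 12 (2 points).
  x = 8: rhs = 19, matching y values: none (0 points).
  x = 9: rhs = 11, matching y values: none (0 points).
  x = 10: rhs = 11, matching y values: none (0 points).
  x = 11: rhs = 2, matching y values: 5, 18 (2 points).
  x = 12: rhs = 13, matching y values: 6, 17 (2 points).
  x = 13: rhs = 4, matching y values: 2, 21 (2 points).
  x = 14: rhs = 4, matching y values: 2, 21 (2 points).
  x = 15: rhs = 19, matching y values: none (0 points).
  x = 16: rhs = 9, matching y values: 3, 20 (2 points).
  x = 17: rhs = 3, matching y values: 7, 16 (2 points).
  x = 18: rhs = 7, matching y values: none (0 points).
  x = 19: rhs = 4, matching y values: 2, 21 (2 points).
  x = 20: rhs = 0, matching y values: 0 (1 points).
  x = 21: rhs = 1, matching y values: 1, 22 (2 points).
  x = 22: rhs = 13, matching y values: 6, 17 (2 points).
Total affine count: 27.
Full point count |E(F_23)| = 27 + 1 = 28.
Hasse bound: |28 − (23+1)| = |4| = 4 ≤ 2√23 ≈ 9.5917 ✓.


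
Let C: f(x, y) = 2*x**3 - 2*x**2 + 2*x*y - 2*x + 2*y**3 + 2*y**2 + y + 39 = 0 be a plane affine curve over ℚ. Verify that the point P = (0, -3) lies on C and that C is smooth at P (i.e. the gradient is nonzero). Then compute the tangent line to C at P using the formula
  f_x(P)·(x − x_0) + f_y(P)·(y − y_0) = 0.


Tangent line at P: -8*x + 43*y + 129 = 0.

Step 1: f(0, -3) = 0, so P lies on C.
Step 2: partial derivatives
  f_x(x, y) = 6*x**2 - 4*x + 2*y - 2, f_y(x, y) = 2*x + 6*y**2 + 4*y + 1.
  f_x(P) = -8, f_y(P) = 43 (gradient nonzero, so P is smooth).
Step 3: tangent line at P: -8·(x − 0) + 43·(y − -3) = 0.
Expanding: -8*x + 43*y + 129 = 0.


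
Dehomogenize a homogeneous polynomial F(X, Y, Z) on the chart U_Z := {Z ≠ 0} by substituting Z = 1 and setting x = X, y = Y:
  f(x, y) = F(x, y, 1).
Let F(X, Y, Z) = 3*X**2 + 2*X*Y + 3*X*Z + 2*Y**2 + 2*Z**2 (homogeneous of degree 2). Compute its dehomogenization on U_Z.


f(x, y) = 3*x**2 + 2*x*y + 3*x + 2*y**2 + 2

On U_Z we set Z = 1. Each monomial c·X^i·Y^j·Z^k in F becomes c·x^i·y^j·1^k = c·x^i·y^j.
Substituting Z = 1: F(X, Y, 1) = 3*x**2 + 2*x*y + 3*x + 2*y**2 + 2.
Note: deg(f) ≤ deg(F) = 2; strict inequality happens when F is divisible by Z (lost terms).


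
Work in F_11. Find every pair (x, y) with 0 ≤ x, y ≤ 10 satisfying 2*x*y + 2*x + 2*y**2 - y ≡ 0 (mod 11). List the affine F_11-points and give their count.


Affine F_11-points: {(0, 0), (0, 6), (5, 3), (5, 9), (6, 4), (6, 7), (8, 1), (8, 8), (10, 2), (10, 5)}; count = 10.

For each of the 121 pairs (x, y) ∈ F_11², evaluate f(x, y) mod 11. Record the zeros.
  x = 0: [0↦0, 1↦1, 2↦6, 3↦4, 4↦6, 5↦1, 6↦0, 7↦3, 8↦10, 9↦10, 10↦3]  zeros at y ∈ {0, 6}
  x = 1: [0↦2, 1↦5, 2↦1, 3↦1, 4↦5, 5↦2, 6↦3, 7↦8, 8↦6, 9↦8, 10↦3]  zeros at y ∈ ∅
  x = 2: [0↦4, 1↦9, 2↦7, 3↦9, 4↦4, 5↦3, 6↦6, 7↦2, 8↦2, 9↦6, 10↦3]  zeros at y ∈ ∅
  x = 3: [0↦6, 1↦2, 2↦2, 3↦6, 4↦3, 5↦4, 6↦9, 7↦7, 8↦9, 9↦4, 10↦3]  zeros at y ∈ ∅
  x = 4: [0↦8, 1↦6, 2↦8, 3↦3, 4↦2, 5↦5, 6↦1, 7↦1, 8↦5, 9↦2, 10↦3]  zeros at y ∈ ∅
  x = 5: [0↦10, 1↦10, 2↦3, 3↦0, 4↦1, 5↦6, 6↦4, 7↦6, 8↦1, 9↦0, 10↦3]  zeros at y ∈ {3, 9}
  x = 6: [0↦1, 1↦3, 2↦9, 3↦8, 4↦0, 5↦7, 6↦7, 7↦0, 8↦8, 9↦9, 10↦3]  zeros at y ∈ {4, 7}
  x = 7: [0↦3, 1↦7, 2↦4, 3↦5, 4↦10, 5↦8, 6↦10, 7↦5, 8↦4, 9↦7, 10↦3]  zeros at y ∈ ∅
  x = 8: [0↦5, 1↦0, 2↦10, 3↦2, 4↦9, 5↦9, 6↦2, 7↦10, 8↦0, 9↦5, 10↦3]  zeros at y ∈ {1, 8}
  x = 9: [0↦7, 1↦4, 2↦5, 3↦10, 4↦8, 5↦10, 6↦5, 7↦4, 8↦7, 9↦3, 10↦3]  zeros at y ∈ ∅
  x = 10: [0↦9, 1↦8, 2↦0, 3↦7, 4↦7, 5↦0, 6↦8, 7↦9, 8↦3, 9↦1, 10↦3]  zeros at y ∈ {2, 5}
Collecting zeros: affine points = {(0, 0), (0, 6), (5, 3), (5, 9), (6, 4), (6, 7), (8, 1), (8, 8), (10, 2), (10, 5)}.
Total count |C(F_11)_aff| = 10.


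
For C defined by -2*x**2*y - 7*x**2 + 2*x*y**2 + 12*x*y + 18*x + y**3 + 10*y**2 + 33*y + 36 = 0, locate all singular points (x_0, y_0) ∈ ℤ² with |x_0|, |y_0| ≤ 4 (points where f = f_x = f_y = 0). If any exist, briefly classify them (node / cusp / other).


Singular points: {(0, -3)}; classification: node.

Compute partial derivatives:
  f_x = -4*x*y - 14*x + 2*y**2 + 12*y + 18.
  f_y = -2*x**2 + 4*x*y + 12*x + 3*y**2 + 20*y + 33.
Scan x_0 ∈ {−4, ..., 4}. For each x_0, f_y(x_0, y) is a polynomial in y; find its integer roots y ∈ {−4, ..., 4}, then test f_x and f at those candidates.
  x = -4: f_y(-4, y) = 3*y**2 + 4*y - 47; no integer root y with |y| ≤ 4.
  x = -3: f_y(-3, y) = 3*y**2 + 8*y - 21; no integer root y with |y| ≤ 4.
  x = -2: f_y(-2, y) = 3*y**2 + 12*y + 1; no integer root y with |y| ≤ 4.
  x = -1: f_y(-1, y) = 3*y**2 + 16*y + 19; no integer root y with |y| ≤ 4.
  x = 0: f_y(0, y) = 3*y**2 + 20*y + 33; vanishes at y ∈ {-3}. (0, -3): f_x = 0, f = 0 — SINGULAR.
  x = 1: f_y(1, y) = 3*y**2 + 24*y + 43; no integer root y with |y| ≤ 4.
  x = 2: f_y(2, y) = 3*y**2 + 28*y + 49; no integer root y with |y| ≤ 4.
  x = 3: f_y(3, y) = 3*y**2 + 32*y + 51; no integer root y with |y| ≤ 4.
  x = 4: f_y(4, y) = 3*y**2 + 36*y + 49; no integer root y with |y| ≤ 4.
Only singular point on the grid: (0, -3).
Classify: substitute x = 0 + u, y = -3 + v and expand: f = -2*u**2*v - u**2 + 2*u*v**2 + v**3 + v**2.
No constant or linear terms (consistent with a singular point). Quadratic part: -u**2 + v**2. Cubic part: -2*u**2*v + 2*u*v**2 + v**3.
The quadratic part v**2 - u**2 = (v − u)(v + u) splits into two distinct linear factors, so there are two distinct tangent lines y − -3 = ±(x − 0) — this is a node (ordinary double point).
Classification: node.


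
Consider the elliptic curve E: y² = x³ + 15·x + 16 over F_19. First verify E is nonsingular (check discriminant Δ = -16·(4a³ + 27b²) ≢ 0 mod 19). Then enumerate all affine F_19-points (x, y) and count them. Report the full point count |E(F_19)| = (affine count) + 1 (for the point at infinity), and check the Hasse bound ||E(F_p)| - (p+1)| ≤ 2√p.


Affine points = {(0, 4), (0, 15), (2, 4), (2, 15), (4, 8), (4, 11), (5, 8), (5, 11), (9, 5), (9, 14), (10, 8), (10, 11), (11, 7), (11, 12), (12, 9), (12, 10), (14, 5), (14, 14), (15, 5), (15, 14), (16, 1), (16, 18), (17, 4), (17, 15), (18, 0)}; affine count = 25; |E(F_19)| = 26.

Discriminant check: Δ ∝ 4a³ + 27b² = 4·15³ + 27·16² = 4·3375 + 27·256 ≡ 6 (mod 19). Nonzero ⇒ E is nonsingular.
For each x ∈ F_19, compute rhs = x³ + 15·x + 16 mod 19, then count y ∈ F_19 with y² ≡ rhs.
  x = 0: rhs = 16, matching y values: 4, 15 (2 points).
  x = 1: rhs = 13, matching y values: none (0 points).
  x = 2: rhs = 16, matching y values: 4, 15 (2 points).
  x = 3: rhs = 12, matching y values: none (0 points).
  x = 4: rhs = 7, matching y values: 8, 11 (2 points).
  x = 5: rhs = 7, matching y values: 8, 11 (2 points).
  x = 6: rhs = 18, matching y values: none (0 points).
  x = 7: rhs = 8, matching y values: none (0 points).
  x = 8: rhs = 2, matching y values: none (0 points).
  x = 9: rhs = 6, matching y values: 5, 14 (2 points).
  x = 10: rhs = 7, matching y values: 8, 11 (2 points).
  x = 11: rhs = 11, matching y values: 7, 12 (2 points).
  x = 12: rhs = 5, matching y values: 9, 10 (2 points).
  x = 13: rhs = 14, matching y values: none (0 points).
  x = 14: rhs = 6, matching y values: 5, 14 (2 points).
  x = 15: rhs = 6, matching y values: 5, 14 (2 points).
  x = 16: rhs = 1, matching y values: 1, 18 (2 points).
  x = 17: rhs = 16, matching y values: 4, 15 (2 points).
  x = 18: rhs = 0, matching y values: 0 (1 points).
Total affine count: 25.
Full point count |E(F_19)| = 25 + 1 = 26.
Hasse bound: |26 − (19+1)| = |6| = 6 ≤ 2√19 ≈ 8.7178 ✓.


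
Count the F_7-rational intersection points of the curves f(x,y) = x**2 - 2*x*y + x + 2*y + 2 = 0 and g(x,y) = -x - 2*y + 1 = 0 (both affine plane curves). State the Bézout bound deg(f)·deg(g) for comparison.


Common zeros: ∅; count = 0; Bézout bound = 2.

deg(f) = 2, deg(g) = 1, so Bézout bound = 2.
Scan x ∈ F_7. For each x, list the y ∈ F_7 with f(x, y) ≡ 0 and those with g(x, y) ≡ 0 (mod 7); the common zeros in that column are the intersection.
  x = 0: f ≡ 0 at y ∈ {6}; g ≡ 0 at y ∈ {4}; common: ∅.
  x = 1: f ≡ 0 at y ∈ ∅; g ≡ 0 at y ∈ {0}; common: ∅.
  x = 2: f ≡ 0 at y ∈ {4}; g ≡ 0 at y ∈ {3}; common: ∅.
  x = 3: f ≡ 0 at y ∈ {0}; g ≡ 0 at y ∈ {6}; common: ∅.
  x = 4: f ≡ 0 at y ∈ {6}; g ≡ 0 at y ∈ {2}; common: ∅.
  x = 5: f ≡ 0 at y ∈ {4}; g ≡ 0 at y ∈ {5}; common: ∅.
  x = 6: f ≡ 0 at y ∈ {3}; g ≡ 0 at y ∈ {1}; common: ∅.
Collecting: common zeros = ∅, so the count is 0.
Comparison with the Bézout bound: 0 ≤ 2 = deg(f)·deg(g), as expected for curves with no common component (the affine F_7-count falls short of the bound because intersections may lie at infinity, over extension fields, or carry multiplicity).


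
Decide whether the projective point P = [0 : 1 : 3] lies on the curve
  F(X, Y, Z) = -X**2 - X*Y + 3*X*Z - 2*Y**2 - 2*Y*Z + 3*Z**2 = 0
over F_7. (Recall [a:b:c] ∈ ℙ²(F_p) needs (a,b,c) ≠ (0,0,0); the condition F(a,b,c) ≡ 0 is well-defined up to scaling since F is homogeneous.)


F(0,1,3) ≡ 5 (mod 7); P is NOT on the curve.

Evaluate F(0, 1, 3) term-by-term (mod 7).
  -X**2 ↦ -1·0·1·1 = 0
  -X*Y ↦ -1·0·1·1 = 0
  3*X*Z ↦ 3·0·1·3 = 0
  -2*Y**2 ↦ -2·1·1·1 = -2
  -2*Y*Z ↦ -2·1·1·3 = -6
  3*Z**2 ↦ 3·1·1·9 = 27
Sum: F(0, 1, 3) = (0) + (0) + (0) + (-2) + (-6) + (27) = 19.
Reducing mod 7: 19 ≡ 5 (mod 7).
Since F(a, b, c) ≡ 5 ≠ 0 (mod 7), P does NOT lie on the curve.


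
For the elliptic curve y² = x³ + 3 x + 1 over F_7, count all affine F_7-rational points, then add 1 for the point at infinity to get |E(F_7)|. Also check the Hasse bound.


Affine points = {(0, 1), (0, 6), (2, 1), (2, 6), (3, 3), (3, 4), (4, 0), (5, 1), (5, 6), (6, 2), (6, 5)}; affine count = 11; |E(F_7)| = 12.

Discriminant check: Δ ∝ 4a³ + 27b² = 4·3³ + 27·1² = 4·27 + 27·1 ≡ 2 (mod 7). Nonzero ⇒ E is nonsingular.
For each x ∈ F_7, compute rhs = x³ + 3·x + 1 mod 7, then count y ∈ F_7 with y² ≡ rhs.
  x = 0: rhs = 1, matching y values: 1, 6 (2 points).
  x = 1: rhs = 5, matching y values: none (0 points).
  x = 2: rhs = 1, matching y values: 1, 6 (2 points).
  x = 3: rhs = 2, matching y values: 3, 4 (2 points).
  x = 4: rhs = 0, matching y values: 0 (1 points).
  x = 5: rhs = 1, matching y values: 1, 6 (2 points).
  x = 6: rhs = 4, matching y values: 2, 5 (2 points).
Total affine count: 11.
Full point count |E(F_7)| = 11 + 1 = 12.
Hasse bound: |12 − (7+1)| = |4| = 4 ≤ 2√7 ≈ 5.2915 ✓.


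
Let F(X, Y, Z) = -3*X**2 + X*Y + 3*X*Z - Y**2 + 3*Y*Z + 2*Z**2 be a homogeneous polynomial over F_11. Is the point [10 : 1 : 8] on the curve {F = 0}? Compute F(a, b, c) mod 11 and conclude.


F(10,1,8) ≡ 2 (mod 11); P is NOT on the curve.

Evaluate F(10, 1, 8) term-by-term (mod 11).
  -3*X**2 ↦ -3·100·1·1 = -300
  X*Y ↦ 1·10·1·1 = 10
  3*X*Z ↦ 3·10·1·8 = 240
  -Y**2 ↦ -1·1·1·1 = -1
  3*Y*Z ↦ 3·1·1·8 = 24
  2*Z**2 ↦ 2·1·1·64 = 128
Sum: F(10, 1, 8) = (-300) + (10) + (240) + (-1) + (24) + (128) = 101.
Reducing mod 11: 101 ≡ 2 (mod 11).
Since F(a, b, c) ≡ 2 ≠ 0 (mod 11), P does NOT lie on the curve.


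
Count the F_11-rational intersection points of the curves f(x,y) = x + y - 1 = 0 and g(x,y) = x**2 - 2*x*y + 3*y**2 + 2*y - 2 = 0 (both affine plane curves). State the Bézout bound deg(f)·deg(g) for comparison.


Common zeros: ∅; count = 0; Bézout bound = 2.

deg(f) = 1, deg(g) = 2, so Bézout bound = 2.
Scan x ∈ F_11. For each x, list the y ∈ F_11 with f(x, y) ≡ 0 and those with g(x, y) ≡ 0 (mod 11); the common zeros in that column are the intersection.
  x = 0: f ≡ 0 at y ∈ {1}; g ≡ 0 at y ∈ ∅; common: ∅.
  x = 1: f ≡ 0 at y ∈ {0}; g ≡ 0 at y ∈ {2, 9}; common: ∅.
  x = 2: f ≡ 0 at y ∈ {10}; g ≡ 0 at y ∈ ∅; common: ∅.
  x = 3: f ≡ 0 at y ∈ {9}; g ≡ 0 at y ∈ {2, 3}; common: ∅.
  x = 4: f ≡ 0 at y ∈ {8}; g ≡ 0 at y ∈ {1}; common: ∅.
  x = 5: f ≡ 0 at y ∈ {7}; g ≡ 0 at y ∈ ∅; common: ∅.
  x = 6: f ≡ 0 at y ∈ {6}; g ≡ 0 at y ∈ {9}; common: ∅.
  x = 7: f ≡ 0 at y ∈ {5}; g ≡ 0 at y ∈ {7, 8}; common: ∅.
  x = 8: f ≡ 0 at y ∈ {4}; g ≡ 0 at y ∈ ∅; common: ∅.
  x = 9: f ≡ 0 at y ∈ {3}; g ≡ 0 at y ∈ {1, 8}; common: ∅.
  x = 10: f ≡ 0 at y ∈ {2}; g ≡ 0 at y ∈ ∅; common: ∅.
Collecting: common zeros = ∅, so the count is 0.
Comparison with the Bézout bound: 0 ≤ 2 = deg(f)·deg(g), as expected for curves with no common component (the affine F_11-count falls short of the bound because intersections may lie at infinity, over extension fields, or carry multiplicity).


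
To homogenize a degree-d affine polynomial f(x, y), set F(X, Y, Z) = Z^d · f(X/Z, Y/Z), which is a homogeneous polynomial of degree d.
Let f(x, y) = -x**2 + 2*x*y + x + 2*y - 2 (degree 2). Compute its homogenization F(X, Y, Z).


F(X, Y, Z) = -X**2 + 2*X*Y + X*Z + 2*Y*Z - 2*Z**2

deg(f) = 2.
Substitute x = X/Z, y = Y/Z into f, then multiply by Z^2.
  monomial -1·x^2·y^0 ↦ -1·X^2·Y^0·Z^0.
  monomial 2·x^1·y^1 ↦ 2·X^1·Y^1·Z^0.
  monomial 1·x^1·y^0 ↦ 1·X^1·Y^0·Z^1.
  monomial 2·x^0·y^1 ↦ 2·X^0·Y^1·Z^1.
  monomial -2·x^0·y^0 ↦ -2·X^0·Y^0·Z^2.
Collecting: F(X, Y, Z) = -X**2 + 2*X*Y + X*Z + 2*Y*Z - 2*Z**2.


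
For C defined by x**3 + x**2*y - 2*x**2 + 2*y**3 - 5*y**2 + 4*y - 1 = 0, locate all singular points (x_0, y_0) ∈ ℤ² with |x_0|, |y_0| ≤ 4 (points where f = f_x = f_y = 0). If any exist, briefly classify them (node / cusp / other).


Singular points: {(0, 1)}; classification: node.

Compute partial derivatives:
  f_x = 3*x**2 + 2*x*y - 4*x.
  f_y = x**2 + 6*y**2 - 10*y + 4.
Scan x_0 ∈ {−4, ..., 4}. For each x_0, f_y(x_0, y) is a polynomial in y; find its integer roots y ∈ {−4, ..., 4}, then test f_x and f at those candidates.
  x = -4: f_y(-4, y) = 6*y**2 - 10*y + 20; no integer root y with |y| ≤ 4.
  x = -3: f_y(-3, y) = 6*y**2 - 10*y + 13; no integer root y with |y| ≤ 4.
  x = -2: f_y(-2, y) = 6*y**2 - 10*y + 8; no integer root y with |y| ≤ 4.
  x = -1: f_y(-1, y) = 6*y**2 - 10*y + 5; no integer root y with |y| ≤ 4.
  x = 0: f_y(0, y) = 6*y**2 - 10*y + 4; vanishes at y ∈ {1}. (0, 1): f_x = 0, f = 0 — SINGULAR.
  x = 1: f_y(1, y) = 6*y**2 - 10*y + 5; no integer root y with |y| ≤ 4.
  x = 2: f_y(2, y) = 6*y**2 - 10*y + 8; no integer root y with |y| ≤ 4.
  x = 3: f_y(3, y) = 6*y**2 - 10*y + 13; no integer root y with |y| ≤ 4.
  x = 4: f_y(4, y) = 6*y**2 - 10*y + 20; no integer root y with |y| ≤ 4.
Only singular point on the grid: (0, 1).
Classify: substitute x = 0 + u, y = 1 + v and expand: f = u**3 + u**2*v - u**2 + 2*v**3 + v**2.
No constant or linear terms (consistent with a singular point). Quadratic part: -u**2 + v**2. Cubic part: u**3 + u**2*v + 2*v**3.
The quadratic part v**2 - u**2 = (v − u)(v + u) splits into two distinct linear factors, so there are two distinct tangent lines y − 1 = ±(x − 0) — this is a node (ordinary double point).
Classification: node.
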